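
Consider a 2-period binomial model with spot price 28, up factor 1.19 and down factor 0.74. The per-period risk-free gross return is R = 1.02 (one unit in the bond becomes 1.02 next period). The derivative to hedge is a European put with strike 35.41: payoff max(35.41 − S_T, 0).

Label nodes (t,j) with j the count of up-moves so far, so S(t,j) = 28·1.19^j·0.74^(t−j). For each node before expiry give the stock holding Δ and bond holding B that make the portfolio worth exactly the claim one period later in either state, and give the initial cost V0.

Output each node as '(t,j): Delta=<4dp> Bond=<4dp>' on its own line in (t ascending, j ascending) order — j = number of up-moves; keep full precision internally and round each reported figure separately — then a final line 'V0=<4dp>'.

No-arbitrage ⇒ martingale measure with p* = (R−d)/(u−d) = 0.6222.
Terminal payoffs: V(2,0)=20.0772, V(2,1)=10.7532, V(2,2)=0.0000
  t=1,j=0: stock 20.7200 → up 24.6568 (V=10.7532), down 15.3328 (V=20.0772). Price 13.9957; hedge Δ=-1.0000, bond B=34.7157.
  t=1,j=1: stock 33.3200 → up 39.6508 (V=0.0000), down 24.6568 (V=10.7532). Price 3.9827; hedge Δ=-0.7172, bond B=27.8787.
  t=0,j=0: stock 28.0000 → up 33.3200 (V=3.9827), down 20.7200 (V=13.9957). Price 7.6131; hedge Δ=-0.7947, bond B=29.8643.
Root portfolio cost Δ·28+B reproduces V0=7.6131.

(0,0): Delta=-0.7947 Bond=29.8643
(1,0): Delta=-1.0000 Bond=34.7157
(1,1): Delta=-0.7172 Bond=27.8787
V0=7.6131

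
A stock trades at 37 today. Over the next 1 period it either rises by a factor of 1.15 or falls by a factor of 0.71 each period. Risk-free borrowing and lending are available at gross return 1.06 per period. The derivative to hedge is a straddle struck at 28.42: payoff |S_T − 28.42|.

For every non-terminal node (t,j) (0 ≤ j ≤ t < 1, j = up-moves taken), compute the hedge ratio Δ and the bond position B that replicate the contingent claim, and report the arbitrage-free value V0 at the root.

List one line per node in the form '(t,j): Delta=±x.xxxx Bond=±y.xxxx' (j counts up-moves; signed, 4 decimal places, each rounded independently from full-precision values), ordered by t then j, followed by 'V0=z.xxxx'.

(0,0): Delta=0.7359 Bond=-16.2088
V0=11.0184

Since d<R<u, set p* = (R−d)/(u−d) = 0.7955; price each node as the discounted p*-expectation of its children.
Terminal payoffs: V(1,0)=2.1500, V(1,1)=14.1300
(0,0): S=37.0000. Δ = (V_up−V_dn)/(S_up−S_dn) = (14.1300−2.1500)/(42.5500−26.2700) = 0.7359. V = [p*·14.1300 + (1−p*)·2.1500]/1.06 = 11.0184. B = V − Δ·S = -16.2088.
Each (Δ,B) replicates both successor values, so the strategy is self-financing and V0 is arbitrage-free.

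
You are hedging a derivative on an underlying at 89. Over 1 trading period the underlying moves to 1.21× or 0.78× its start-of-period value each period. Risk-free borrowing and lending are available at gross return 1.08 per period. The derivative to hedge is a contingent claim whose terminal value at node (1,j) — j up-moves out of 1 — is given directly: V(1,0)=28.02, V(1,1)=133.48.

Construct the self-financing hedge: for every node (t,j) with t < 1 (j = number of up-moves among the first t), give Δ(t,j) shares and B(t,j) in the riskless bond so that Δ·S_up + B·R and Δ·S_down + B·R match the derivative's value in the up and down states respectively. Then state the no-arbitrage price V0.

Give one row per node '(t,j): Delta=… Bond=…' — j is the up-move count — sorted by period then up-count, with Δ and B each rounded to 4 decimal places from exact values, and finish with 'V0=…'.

Under the risk-neutral measure, an up-move has probability p* = (R−d)/(u−d) = 0.6977 and values discount at R = 1.08.
Terminal payoffs: V(1,0)=28.0200, V(1,1)=133.4800
(0,0): S=89.0000. Δ = (V_up−V_dn)/(S_up−S_dn) = (133.4800−28.0200)/(107.6900−69.4200) = 2.7557. V = [p*·133.4800 + (1−p*)·28.0200]/1.08 = 94.0711. B = V − Δ·S = -151.1848.
Self-financing check: at every node Δ·S+B equals the discounted successor values.

(0,0): Delta=2.7557 Bond=-151.1848
V0=94.0711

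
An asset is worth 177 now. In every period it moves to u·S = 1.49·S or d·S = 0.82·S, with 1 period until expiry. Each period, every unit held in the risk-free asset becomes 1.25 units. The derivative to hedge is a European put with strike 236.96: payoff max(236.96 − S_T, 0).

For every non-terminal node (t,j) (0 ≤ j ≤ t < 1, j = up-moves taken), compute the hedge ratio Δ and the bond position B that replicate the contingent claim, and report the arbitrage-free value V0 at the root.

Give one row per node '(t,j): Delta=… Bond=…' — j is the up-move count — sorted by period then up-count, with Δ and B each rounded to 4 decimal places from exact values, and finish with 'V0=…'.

(0,0): Delta=-0.7743 Bond=163.3574
V0=26.3126

Under the risk-neutral measure, an up-move has probability p* = (R−d)/(u−d) = 0.6418 and values discount at R = 1.25.
Terminal payoffs: V(1,0)=91.8200, V(1,1)=0.0000
Node (0,0) S=177.0000: V=(p*·0.0000+(1−p*)·91.8200)/1.25=26.3126; Δ=(0.0000−91.8200)/(263.7300−145.1400)=-0.7743; B=V−Δ·S=163.3574
Check: Δ(0,0)·S0 + B(0,0) = 26.3126 = V0.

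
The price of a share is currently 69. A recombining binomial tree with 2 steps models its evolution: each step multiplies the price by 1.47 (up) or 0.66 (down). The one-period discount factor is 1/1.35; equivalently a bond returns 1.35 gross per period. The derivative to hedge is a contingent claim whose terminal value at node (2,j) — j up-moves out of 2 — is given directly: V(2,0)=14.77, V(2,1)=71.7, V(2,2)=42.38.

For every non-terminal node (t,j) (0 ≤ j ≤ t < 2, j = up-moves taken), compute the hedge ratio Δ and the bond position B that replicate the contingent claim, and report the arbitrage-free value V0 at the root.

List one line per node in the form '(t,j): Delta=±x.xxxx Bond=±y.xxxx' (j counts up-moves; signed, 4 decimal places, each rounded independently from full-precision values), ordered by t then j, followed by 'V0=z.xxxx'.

(0,0): Delta=-0.2192 Bond=42.1096
(1,0): Delta=1.5433 Bond=-23.4203
(1,1): Delta=-0.3569 Bond=70.8077
V0=26.9818

Under the risk-neutral measure, an up-move has probability p* = (R−d)/(u−d) = 0.8519 and values discount at R = 1.35.
Terminal payoffs: V(2,0)=14.7700, V(2,1)=71.7000, V(2,2)=42.3800
Node (1,0) S=45.5400: V=(p*·71.7000+(1−p*)·14.7700)/1.35=46.8636; Δ=(71.7000−14.7700)/(66.9438−30.0564)=1.5433; B=V−Δ·S=-23.4203
Node (1,1) S=101.4300: V=(p*·42.3800+(1−p*)·71.7000)/1.35=34.6102; Δ=(42.3800−71.7000)/(149.1021−66.9438)=-0.3569; B=V−Δ·S=70.8077
Node (0,0) S=69.0000: V=(p*·34.6102+(1−p*)·46.8636)/1.35=26.9818; Δ=(34.6102−46.8636)/(101.4300−45.5400)=-0.2192; B=V−Δ·S=42.1096
Self-financing check: at every node Δ·S+B equals the discounted successor values.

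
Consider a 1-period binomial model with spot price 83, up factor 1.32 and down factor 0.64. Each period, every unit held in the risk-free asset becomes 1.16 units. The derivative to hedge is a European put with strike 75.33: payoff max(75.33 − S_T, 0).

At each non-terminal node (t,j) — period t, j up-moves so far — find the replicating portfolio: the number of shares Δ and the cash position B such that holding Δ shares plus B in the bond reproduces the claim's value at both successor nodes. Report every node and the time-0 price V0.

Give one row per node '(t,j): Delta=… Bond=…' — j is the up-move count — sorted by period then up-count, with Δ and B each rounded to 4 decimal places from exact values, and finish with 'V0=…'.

Under the risk-neutral measure, an up-move has probability p* = (R−d)/(u−d) = 0.7647 and values discount at R = 1.16.
Terminal payoffs: V(1,0)=22.2100, V(1,1)=0.0000
(0,0): S=83.0000. Δ = (V_up−V_dn)/(S_up−S_dn) = (0.0000−22.2100)/(109.5600−53.1200) = -0.3935. V = [p*·0.0000 + (1−p*)·22.2100]/1.16 = 4.5051. B = V − Δ·S = 37.1668.
Check: Δ(0,0)·S0 + B(0,0) = 4.5051 = V0.

(0,0): Delta=-0.3935 Bond=37.1668
V0=4.5051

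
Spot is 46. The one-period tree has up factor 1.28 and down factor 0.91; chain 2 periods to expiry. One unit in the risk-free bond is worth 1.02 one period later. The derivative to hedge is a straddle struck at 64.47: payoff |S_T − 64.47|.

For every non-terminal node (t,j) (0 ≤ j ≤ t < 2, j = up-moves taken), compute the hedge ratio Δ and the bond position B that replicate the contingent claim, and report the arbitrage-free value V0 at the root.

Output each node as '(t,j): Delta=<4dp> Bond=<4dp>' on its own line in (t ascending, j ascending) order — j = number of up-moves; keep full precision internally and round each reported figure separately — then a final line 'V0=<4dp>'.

Since d<R<u, set p* = (R−d)/(u−d) = 0.2973; price each node as the discounted p*-expectation of its children.
Terminal values V(2,·): V(2,0)=26.3774, V(2,1)=10.8892, V(2,2)=10.8964
  t=1,j=0: stock 41.8600 → up 53.5808 (V=10.8892), down 38.0926 (V=26.3774). Price 21.3459; hedge Δ=-1.0000, bond B=63.2059.
  t=1,j=1: stock 58.8800 → up 75.3664 (V=10.8964), down 53.5808 (V=10.8892). Price 10.6778; hedge Δ=0.0003, bond B=10.6583.
  t=0,j=0: stock 46.0000 → up 58.8800 (V=10.6778), down 41.8600 (V=21.3459). Price 17.8179; hedge Δ=-0.6268, bond B=46.6506.
The time-0 hedge costs 17.8179, which is the no-arbitrage price.

(0,0): Delta=-0.6268 Bond=46.6506
(1,0): Delta=-1.0000 Bond=63.2059
(1,1): Delta=0.0003 Bond=10.6583
V0=17.8179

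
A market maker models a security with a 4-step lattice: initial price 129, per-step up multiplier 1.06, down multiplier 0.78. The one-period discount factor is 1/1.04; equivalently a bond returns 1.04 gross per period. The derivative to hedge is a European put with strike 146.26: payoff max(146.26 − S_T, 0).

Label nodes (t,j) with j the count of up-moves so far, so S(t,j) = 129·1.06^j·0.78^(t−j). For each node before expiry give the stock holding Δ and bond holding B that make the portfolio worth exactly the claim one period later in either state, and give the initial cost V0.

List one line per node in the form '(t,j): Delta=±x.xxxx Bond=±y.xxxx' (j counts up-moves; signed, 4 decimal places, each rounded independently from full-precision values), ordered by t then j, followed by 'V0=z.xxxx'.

The replicating-portfolio and risk-neutral prices coincide; use p* = (1.04−0.78)/(1.06−0.78) = 0.9286 for the latter.
Terminal values V(4,·): V(4,0)=98.5106, V(4,1)=81.3698, V(4,2)=58.0758, V(4,3)=26.4200, V(4,4)=0.0000
  t=3,j=0: stock 61.2172 → up 64.8902 (V=81.3698), down 47.7494 (V=98.5106). Price 79.4174; hedge Δ=-1.0000, bond B=140.6346.
  t=3,j=1: stock 83.1926 → up 88.1842 (V=58.0758), down 64.8902 (V=81.3698). Price 57.4420; hedge Δ=-1.0000, bond B=140.6346.
  t=3,j=2: stock 113.0566 → up 119.8400 (V=26.4200), down 88.1842 (V=58.0758). Price 27.5780; hedge Δ=-1.0000, bond B=140.6346.
  t=3,j=3: stock 153.6411 → up 162.8595 (V=0.0000), down 119.8400 (V=26.4200). Price 1.8146; hedge Δ=-0.6141, bond B=96.1716.
  t=2,j=0: stock 78.4836 → up 83.1926 (V=57.4420), down 61.2172 (V=79.4174). Price 56.7420; hedge Δ=-1.0000, bond B=135.2256.
  t=2,j=1: stock 106.6572 → up 113.0566 (V=27.5780), down 83.1926 (V=57.4420). Price 28.5684; hedge Δ=-1.0000, bond B=135.2256.
  t=2,j=2: stock 144.9444 → up 153.6411 (V=1.8146), down 113.0566 (V=27.5780). Price 3.5142; hedge Δ=-0.6348, bond B=95.5265.
  t=1,j=0: stock 100.6200 → up 106.6572 (V=28.5684), down 78.4836 (V=56.7420). Price 29.4046; hedge Δ=-1.0000, bond B=130.0246.
  t=1,j=1: stock 136.7400 → up 144.9444 (V=3.5142), down 106.6572 (V=28.5684). Price 5.0998; hedge Δ=-0.6544, bond B=94.5790.
  t=0,j=0: stock 129.0000 → up 136.7400 (V=5.0998), down 100.6200 (V=29.4046). Price 6.5730; hedge Δ=-0.6729, bond B=93.3758.
Self-financing check: at every node Δ·S+B equals the discounted successor values.

(0,0): Delta=-0.6729 Bond=93.3758
(1,0): Delta=-1.0000 Bond=130.0246
(1,1): Delta=-0.6544 Bond=94.5790
(2,0): Delta=-1.0000 Bond=135.2256
(2,1): Delta=-1.0000 Bond=135.2256
(2,2): Delta=-0.6348 Bond=95.5265
(3,0): Delta=-1.0000 Bond=140.6346
(3,1): Delta=-1.0000 Bond=140.6346
(3,2): Delta=-1.0000 Bond=140.6346
(3,3): Delta=-0.6141 Bond=96.1716
V0=6.5730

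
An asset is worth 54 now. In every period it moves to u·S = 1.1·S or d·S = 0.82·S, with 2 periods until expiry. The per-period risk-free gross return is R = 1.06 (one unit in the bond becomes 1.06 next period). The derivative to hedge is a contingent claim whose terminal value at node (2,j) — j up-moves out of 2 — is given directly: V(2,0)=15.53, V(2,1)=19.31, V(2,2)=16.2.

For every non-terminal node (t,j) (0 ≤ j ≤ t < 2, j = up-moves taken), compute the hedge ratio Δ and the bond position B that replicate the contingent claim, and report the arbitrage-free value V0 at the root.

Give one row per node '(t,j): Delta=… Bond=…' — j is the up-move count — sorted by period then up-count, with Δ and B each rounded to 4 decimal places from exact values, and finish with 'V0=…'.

No-arbitrage ⇒ martingale measure with p* = (R−d)/(u−d) = 0.8571.
At expiry t=2: V(2,0)=15.5300, V(2,1)=19.3100, V(2,2)=16.2000
Node (1,0) S=44.2800: V=(p*·19.3100+(1−p*)·15.5300)/1.06=17.7075; Δ=(19.3100−15.5300)/(48.7080−36.3096)=0.3049; B=V−Δ·S=4.2075
Node (1,1) S=59.4000: V=(p*·16.2000+(1−p*)·19.3100)/1.06=15.7022; Δ=(16.2000−19.3100)/(65.3400−48.7080)=-0.1870; B=V−Δ·S=26.8093
Node (0,0) S=54.0000: V=(p*·15.7022+(1−p*)·17.7075)/1.06=15.0836; Δ=(15.7022−17.7075)/(59.4000−44.2800)=-0.1326; B=V−Δ·S=22.2457
The time-0 hedge costs 15.0836, which is the no-arbitrage price.

(0,0): Delta=-0.1326 Bond=22.2457
(1,0): Delta=0.3049 Bond=4.2075
(1,1): Delta=-0.1870 Bond=26.8093
V0=15.0836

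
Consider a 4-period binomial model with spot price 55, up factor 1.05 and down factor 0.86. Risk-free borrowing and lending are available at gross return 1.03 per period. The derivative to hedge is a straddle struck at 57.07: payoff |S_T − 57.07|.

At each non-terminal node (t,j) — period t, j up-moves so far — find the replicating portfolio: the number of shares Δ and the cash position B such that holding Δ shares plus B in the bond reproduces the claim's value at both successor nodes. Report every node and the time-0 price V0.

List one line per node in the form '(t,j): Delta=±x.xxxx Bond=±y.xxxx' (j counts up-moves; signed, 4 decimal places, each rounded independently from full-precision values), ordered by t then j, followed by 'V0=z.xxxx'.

No-arbitrage ⇒ martingale measure with p* = (R−d)/(u−d) = 0.8947.
Payoff layer (t=4): V(4,0)=26.9846, V(4,1)=20.3378, V(4,2)=12.2225, V(4,3)=2.3143, V(4,4)=9.7828
(3,0): S=34.9831. Δ = (V_up−V_dn)/(S_up−S_dn) = (20.3378−26.9846)/(36.7322−30.0854) = -1.0000. V = [p*·20.3378 + (1−p*)·26.9846]/1.03 = 20.4247. B = V − Δ·S = 55.4078.
(3,1): S=42.7119. Δ = (V_up−V_dn)/(S_up−S_dn) = (12.2225−20.3378)/(44.8475−36.7322) = -1.0000. V = [p*·12.2225 + (1−p*)·20.3378]/1.03 = 12.6959. B = V − Δ·S = 55.4078.
(3,2): S=52.1483. Δ = (V_up−V_dn)/(S_up−S_dn) = (2.3143−12.2225)/(54.7557−44.8475) = -1.0000. V = [p*·2.3143 + (1−p*)·12.2225]/1.03 = 3.2595. B = V − Δ·S = 55.4078.
(3,3): S=63.6694. Δ = (V_up−V_dn)/(S_up−S_dn) = (9.7828−2.3143)/(66.8528−54.7557) = 0.6174. V = [p*·9.7828 + (1−p*)·2.3143]/1.03 = 8.7346. B = V − Δ·S = -30.5733.
(2,0): S=40.6780. Δ = (V_up−V_dn)/(S_up−S_dn) = (12.6959−20.4247)/(42.7119−34.9831) = -1.0000. V = [p*·12.6959 + (1−p*)·20.4247]/1.03 = 13.1159. B = V − Δ·S = 53.7939.
(2,1): S=49.6650. Δ = (V_up−V_dn)/(S_up−S_dn) = (3.2595−12.6959)/(52.1483−42.7119) = -1.0000. V = [p*·3.2595 + (1−p*)·12.6959]/1.03 = 4.1289. B = V − Δ·S = 53.7939.
(2,2): S=60.6375. Δ = (V_up−V_dn)/(S_up−S_dn) = (8.7346−3.2595)/(63.6694−52.1483) = 0.4752. V = [p*·8.7346 + (1−p*)·3.2595]/1.03 = 7.9207. B = V − Δ·S = -20.8958.
(1,0): S=47.3000. Δ = (V_up−V_dn)/(S_up−S_dn) = (4.1289−13.1159)/(49.6650−40.6780) = -1.0000. V = [p*·4.1289 + (1−p*)·13.1159]/1.03 = 4.9271. B = V − Δ·S = 52.2271.
(1,1): S=57.7500. Δ = (V_up−V_dn)/(S_up−S_dn) = (7.9207−4.1289)/(60.6375−49.6650) = 0.3456. V = [p*·7.9207 + (1−p*)·4.1289]/1.03 = 7.3025. B = V − Δ·S = -12.6541.
(0,0): S=55.0000. Δ = (V_up−V_dn)/(S_up−S_dn) = (7.3025−4.9271)/(57.7500−47.3000) = 0.2273. V = [p*·7.3025 + (1−p*)·4.9271]/1.03 = 6.8470. B = V − Δ·S = -5.6548.
Each (Δ,B) replicates both successor values, so the strategy is self-financing and V0 is arbitrage-free.

(0,0): Delta=0.2273 Bond=-5.6548
(1,0): Delta=-1.0000 Bond=52.2271
(1,1): Delta=0.3456 Bond=-12.6541
(2,0): Delta=-1.0000 Bond=53.7939
(2,1): Delta=-1.0000 Bond=53.7939
(2,2): Delta=0.4752 Bond=-20.8958
(3,0): Delta=-1.0000 Bond=55.4078
(3,1): Delta=-1.0000 Bond=55.4078
(3,2): Delta=-1.0000 Bond=55.4078
(3,3): Delta=0.6174 Bond=-30.5733
V0=6.8470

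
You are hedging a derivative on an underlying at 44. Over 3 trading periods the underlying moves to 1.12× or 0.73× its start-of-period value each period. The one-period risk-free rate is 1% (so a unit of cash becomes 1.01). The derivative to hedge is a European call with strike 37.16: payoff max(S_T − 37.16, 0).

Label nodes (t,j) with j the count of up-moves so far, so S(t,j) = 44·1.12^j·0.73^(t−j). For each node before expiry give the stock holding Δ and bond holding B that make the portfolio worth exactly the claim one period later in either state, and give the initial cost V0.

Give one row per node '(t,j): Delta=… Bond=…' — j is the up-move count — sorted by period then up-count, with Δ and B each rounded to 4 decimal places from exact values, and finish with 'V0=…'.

No-arbitrage ⇒ martingale measure with p* = (R−d)/(u−d) = 0.7179.
At expiry t=3: V(3,0)=0.0000, V(3,1)=0.0000, V(3,2)=3.1313, V(3,3)=24.6568
  t=2,j=0: stock 23.4476 → up 26.2613 (V=0.0000), down 17.1167 (V=0.0000). Price 0.0000; hedge Δ=0.0000, bond B=0.0000.
  t=2,j=1: stock 35.9744 → up 40.2913 (V=3.1313), down 26.2613 (V=0.0000). Price 2.2259; hedge Δ=0.2232, bond B=-5.8032.
  t=2,j=2: stock 55.1936 → up 61.8168 (V=24.6568), down 40.2913 (V=3.1313). Price 18.4015; hedge Δ=1.0000, bond B=-36.7921.
  t=1,j=0: stock 32.1200 → up 35.9744 (V=2.2259), down 23.4476 (V=0.0000). Price 1.5822; hedge Δ=0.1777, bond B=-4.1251.
  t=1,j=1: stock 49.2800 → up 55.1936 (V=18.4015), down 35.9744 (V=2.2259). Price 13.7021; hedge Δ=0.8416, bond B=-27.7739.
  t=0,j=0: stock 44.0000 → up 49.2800 (V=13.7021), down 32.1200 (V=1.5822). Price 10.1819; hedge Δ=0.7063, bond B=-20.8948.
Root portfolio cost Δ·44+B reproduces V0=10.1819.

(0,0): Delta=0.7063 Bond=-20.8948
(1,0): Delta=0.1777 Bond=-4.1251
(1,1): Delta=0.8416 Bond=-27.7739
(2,0): Delta=0.0000 Bond=0.0000
(2,1): Delta=0.2232 Bond=-5.8032
(2,2): Delta=1.0000 Bond=-36.7921
V0=10.1819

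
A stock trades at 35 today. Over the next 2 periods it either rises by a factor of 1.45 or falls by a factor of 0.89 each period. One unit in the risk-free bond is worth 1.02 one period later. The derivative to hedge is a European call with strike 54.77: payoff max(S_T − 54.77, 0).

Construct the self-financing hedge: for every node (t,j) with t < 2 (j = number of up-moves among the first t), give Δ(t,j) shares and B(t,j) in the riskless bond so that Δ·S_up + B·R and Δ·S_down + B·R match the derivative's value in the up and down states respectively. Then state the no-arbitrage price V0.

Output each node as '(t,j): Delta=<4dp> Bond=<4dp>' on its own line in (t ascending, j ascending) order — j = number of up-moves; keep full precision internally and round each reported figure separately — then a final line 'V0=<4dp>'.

(0,0): Delta=0.2185 Bond=-6.6730
(1,0): Delta=0.0000 Bond=0.0000
(1,1): Delta=0.6621 Bond=-29.3200
V0=0.9747

Since d<R<u, set p* = (R−d)/(u−d) = 0.2321; price each node as the discounted p*-expectation of its children.
Terminal values V(2,·): V(2,0)=0.0000, V(2,1)=0.0000, V(2,2)=18.8175
  t=1,j=0: stock 31.1500 → up 45.1675 (V=0.0000), down 27.7235 (V=0.0000). Price 0.0000; hedge Δ=0.0000, bond B=0.0000.
  t=1,j=1: stock 50.7500 → up 73.5875 (V=18.8175), down 45.1675 (V=0.0000). Price 4.2827; hedge Δ=0.6621, bond B=-29.3200.
  t=0,j=0: stock 35.0000 → up 50.7500 (V=4.2827), down 31.1500 (V=0.0000). Price 0.9747; hedge Δ=0.2185, bond B=-6.6730.
Each (Δ,B) replicates both successor values, so the strategy is self-financing and V0 is arbitrage-free.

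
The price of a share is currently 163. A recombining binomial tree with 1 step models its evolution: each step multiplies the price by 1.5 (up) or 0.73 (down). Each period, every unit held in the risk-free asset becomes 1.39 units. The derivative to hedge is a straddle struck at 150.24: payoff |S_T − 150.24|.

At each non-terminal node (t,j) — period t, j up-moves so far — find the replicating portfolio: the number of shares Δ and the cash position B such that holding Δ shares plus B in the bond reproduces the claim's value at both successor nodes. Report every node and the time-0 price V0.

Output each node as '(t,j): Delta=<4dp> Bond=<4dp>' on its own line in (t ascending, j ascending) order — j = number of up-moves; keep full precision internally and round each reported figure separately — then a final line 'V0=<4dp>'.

(0,0): Delta=0.5020 Bond=-20.4941
V0=61.3371

The replicating-portfolio and risk-neutral prices coincide; use p* = (1.39−0.73)/(1.5−0.73) = 0.8571 for the latter.
Terminal payoffs: V(1,0)=31.2500, V(1,1)=94.2600
(0,0): S=163.0000. Δ = (V_up−V_dn)/(S_up−S_dn) = (94.2600−31.2500)/(244.5000−118.9900) = 0.5020. V = [p*·94.2600 + (1−p*)·31.2500]/1.39 = 61.3371. B = V − Δ·S = -20.4941.
Root portfolio cost Δ·163+B reproduces V0=61.3371.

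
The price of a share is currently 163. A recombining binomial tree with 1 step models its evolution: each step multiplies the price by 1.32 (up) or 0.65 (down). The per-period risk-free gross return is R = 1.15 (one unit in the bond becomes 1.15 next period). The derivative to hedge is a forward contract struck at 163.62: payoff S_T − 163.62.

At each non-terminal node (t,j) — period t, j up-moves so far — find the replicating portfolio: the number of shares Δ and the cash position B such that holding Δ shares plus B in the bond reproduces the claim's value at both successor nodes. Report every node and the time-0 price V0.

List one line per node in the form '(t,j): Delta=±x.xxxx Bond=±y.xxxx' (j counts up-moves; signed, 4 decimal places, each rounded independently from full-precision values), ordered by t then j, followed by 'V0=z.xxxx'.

Under the risk-neutral measure, an up-move has probability p* = (R−d)/(u−d) = 0.7463 and values discount at R = 1.15.
Terminal values V(1,·): V(1,0)=-57.6700, V(1,1)=51.5400
Node (0,0) S=163.0000: V=(p*·51.5400+(1−p*)·-57.6700)/1.15=20.7217; Δ=(51.5400−-57.6700)/(215.1600−105.9500)=1.0000; B=V−Δ·S=-142.2783
Each (Δ,B) replicates both successor values, so the strategy is self-financing and V0 is arbitrage-free.

(0,0): Delta=1.0000 Bond=-142.2783
V0=20.7217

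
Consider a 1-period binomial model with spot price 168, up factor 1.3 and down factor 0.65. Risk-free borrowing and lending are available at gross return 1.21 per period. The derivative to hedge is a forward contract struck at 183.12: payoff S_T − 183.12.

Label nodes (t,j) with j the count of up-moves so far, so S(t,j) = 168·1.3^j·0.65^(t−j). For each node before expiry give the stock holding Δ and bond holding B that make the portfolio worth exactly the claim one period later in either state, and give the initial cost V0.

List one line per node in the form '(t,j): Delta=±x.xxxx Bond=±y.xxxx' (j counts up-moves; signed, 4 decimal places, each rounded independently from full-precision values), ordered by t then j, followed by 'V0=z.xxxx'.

Risk-neutral probability p* = (R−d)/(u−d) = (1.21−0.65)/(1.3−0.65) = 0.8615.
Terminal payoffs: V(1,0)=-73.9200, V(1,1)=35.2800
(0,0): S=168.0000. Δ = (V_up−V_dn)/(S_up−S_dn) = (35.2800−-73.9200)/(218.4000−109.2000) = 1.0000. V = [p*·35.2800 + (1−p*)·-73.9200]/1.21 = 16.6612. B = V − Δ·S = -151.3388.
Self-financing check: at every node Δ·S+B equals the discounted successor values.

(0,0): Delta=1.0000 Bond=-151.3388
V0=16.6612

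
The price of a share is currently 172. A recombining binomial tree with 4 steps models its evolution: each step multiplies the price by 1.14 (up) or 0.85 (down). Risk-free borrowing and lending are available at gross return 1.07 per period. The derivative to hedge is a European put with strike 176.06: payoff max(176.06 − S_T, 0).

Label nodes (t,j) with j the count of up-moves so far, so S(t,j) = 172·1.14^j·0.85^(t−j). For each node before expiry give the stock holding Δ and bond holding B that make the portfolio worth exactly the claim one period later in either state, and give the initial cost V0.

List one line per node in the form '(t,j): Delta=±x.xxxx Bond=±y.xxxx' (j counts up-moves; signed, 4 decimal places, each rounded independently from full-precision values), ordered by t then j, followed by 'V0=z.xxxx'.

(0,0): Delta=-0.1955 Bond=37.8948
(1,0): Delta=-0.5193 Bond=87.8934
(1,1): Delta=-0.1187 Bond=25.4829
(2,0): Delta=-1.0000 Bond=153.7776
(2,1): Delta=-0.4053 Bond=75.0404
(2,2): Delta=-0.0507 Bond=12.0660
(3,0): Delta=-1.0000 Bond=164.5421
(3,1): Delta=-1.0000 Bond=164.5421
(3,2): Delta=-0.2642 Bond=53.4867
(3,3): Delta=0.0000 Bond=0.0000
V0=4.2695

The replicating-portfolio and risk-neutral prices coincide; use p* = (1.07−0.85)/(1.14−0.85) = 0.7586 for the latter.
Payoff layer (t=4): V(4,0)=86.2749, V(4,1)=55.6424, V(4,2)=14.5587, V(4,3)=0.0000, V(4,4)=0.0000
Node (3,0) S=105.6295: V=(p*·55.6424+(1−p*)·86.2749)/1.07=58.9126; Δ=(55.6424−86.2749)/(120.4176−89.7851)=-1.0000; B=V−Δ·S=164.5421
Node (3,1) S=141.6678: V=(p*·14.5587+(1−p*)·55.6424)/1.07=22.8743; Δ=(14.5587−55.6424)/(161.5013−120.4176)=-1.0000; B=V−Δ·S=164.5421
Node (3,2) S=190.0015: V=(p*·0.0000+(1−p*)·14.5587)/1.07=3.2843; Δ=(0.0000−14.5587)/(216.6017−161.5013)=-0.2642; B=V−Δ·S=53.4867
Node (3,3) S=254.8256: V=(p*·0.0000+(1−p*)·0.0000)/1.07=0.0000; Δ=(0.0000−0.0000)/(290.5011−216.6017)=0.0000; B=V−Δ·S=0.0000
Node (2,0) S=124.2700: V=(p*·22.8743+(1−p*)·58.9126)/1.07=29.5076; Δ=(22.8743−58.9126)/(141.6678−105.6295)=-1.0000; B=V−Δ·S=153.7776
Node (2,1) S=166.6680: V=(p*·3.2843+(1−p*)·22.8743)/1.07=7.4887; Δ=(3.2843−22.8743)/(190.0015−141.6678)=-0.4053; B=V−Δ·S=75.0404
Node (2,2) S=223.5312: V=(p*·0.0000+(1−p*)·3.2843)/1.07=0.7409; Δ=(0.0000−3.2843)/(254.8256−190.0015)=-0.0507; B=V−Δ·S=12.0660
Node (1,0) S=146.2000: V=(p*·7.4887+(1−p*)·29.5076)/1.07=11.9660; Δ=(7.4887−29.5076)/(166.6680−124.2700)=-0.5193; B=V−Δ·S=87.8934
Node (1,1) S=196.0800: V=(p*·0.7409+(1−p*)·7.4887)/1.07=2.2146; Δ=(0.7409−7.4887)/(223.5312−166.6680)=-0.1187; B=V−Δ·S=25.4829
Node (0,0) S=172.0000: V=(p*·2.2146+(1−p*)·11.9660)/1.07=4.2695; Δ=(2.2146−11.9660)/(196.0800−146.2000)=-0.1955; B=V−Δ·S=37.8948
Self-financing check: at every node Δ·S+B equals the discounted successor values.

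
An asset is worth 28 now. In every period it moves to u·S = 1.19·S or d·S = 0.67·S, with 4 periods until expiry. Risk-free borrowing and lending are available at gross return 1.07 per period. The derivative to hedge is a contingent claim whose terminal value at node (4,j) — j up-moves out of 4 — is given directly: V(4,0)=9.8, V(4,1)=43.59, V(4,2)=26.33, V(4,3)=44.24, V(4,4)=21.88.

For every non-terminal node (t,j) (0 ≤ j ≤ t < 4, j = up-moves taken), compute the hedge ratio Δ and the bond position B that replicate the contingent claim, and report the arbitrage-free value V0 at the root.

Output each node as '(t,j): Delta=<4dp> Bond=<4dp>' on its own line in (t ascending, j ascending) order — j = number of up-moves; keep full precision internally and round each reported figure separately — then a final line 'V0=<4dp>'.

No-arbitrage ⇒ martingale measure with p* = (R−d)/(u−d) = 0.7692.
At expiry t=4: V(4,0)=9.8000, V(4,1)=43.5900, V(4,2)=26.3300, V(4,3)=44.2400, V(4,4)=21.8800
  t=3,j=0: stock 8.4214 → up 10.0214 (V=43.5900), down 5.6423 (V=9.8000). Price 33.4508; hedge Δ=7.7162, bond B=-31.5300.
  t=3,j=1: stock 14.9573 → up 17.7992 (V=26.3300), down 10.0214 (V=43.5900). Price 28.3300; hedge Δ=-2.2191, bond B=61.5223.
  t=3,j=2: stock 26.5660 → up 31.6136 (V=44.2400), down 17.7992 (V=26.3300). Price 37.4831; hedge Δ=1.2965, bond B=3.0408.
  t=3,j=3: stock 47.1845 → up 56.1495 (V=21.8800), down 31.6136 (V=44.2400). Price 25.2710; hedge Δ=-0.9113, bond B=68.2710.
  t=2,j=0: stock 12.5692 → up 14.9573 (V=28.3300), down 8.4214 (V=33.4508). Price 27.5810; hedge Δ=-0.7835, bond B=37.4287.
  t=2,j=1: stock 22.3244 → up 26.5660 (V=37.4831), down 14.9573 (V=28.3300). Price 33.0569; hedge Δ=0.7885, bond B=15.4547.
  t=2,j=2: stock 39.6508 → up 47.1845 (V=25.2710), down 26.5660 (V=37.4831). Price 26.2516; hedge Δ=-0.5923, bond B=49.7364.
  t=1,j=0: stock 18.7600 → up 22.3244 (V=33.0569), down 12.5692 (V=27.5810). Price 29.7133; hedge Δ=0.5613, bond B=19.1828.
  t=1,j=1: stock 33.3200 → up 39.6508 (V=26.2516), down 22.3244 (V=33.0569). Price 26.0019; hedge Δ=-0.3928, bond B=39.0890.
  t=0,j=0: stock 28.0000 → up 33.3200 (V=26.0019), down 18.7600 (V=29.7133). Price 25.1013; hedge Δ=-0.2549, bond B=32.2385.
Check: Δ(0,0)·S0 + B(0,0) = 25.1013 = V0.

(0,0): Delta=-0.2549 Bond=32.2385
(1,0): Delta=0.5613 Bond=19.1828
(1,1): Delta=-0.3928 Bond=39.0890
(2,0): Delta=-0.7835 Bond=37.4287
(2,1): Delta=0.7885 Bond=15.4547
(2,2): Delta=-0.5923 Bond=49.7364
(3,0): Delta=7.7162 Bond=-31.5300
(3,1): Delta=-2.2191 Bond=61.5223
(3,2): Delta=1.2965 Bond=3.0408
(3,3): Delta=-0.9113 Bond=68.2710
V0=25.1013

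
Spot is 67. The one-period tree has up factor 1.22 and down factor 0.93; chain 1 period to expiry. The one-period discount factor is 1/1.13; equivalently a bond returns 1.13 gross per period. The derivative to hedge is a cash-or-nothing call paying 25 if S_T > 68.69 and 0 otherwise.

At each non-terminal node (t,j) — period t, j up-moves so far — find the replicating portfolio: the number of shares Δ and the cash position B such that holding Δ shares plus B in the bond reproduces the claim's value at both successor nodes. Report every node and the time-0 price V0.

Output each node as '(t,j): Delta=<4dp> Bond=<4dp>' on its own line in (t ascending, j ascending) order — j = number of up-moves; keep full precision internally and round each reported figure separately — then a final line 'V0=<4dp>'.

(0,0): Delta=1.2867 Bond=-70.9490
V0=15.2579

Under the risk-neutral measure, an up-move has probability p* = (R−d)/(u−d) = 0.6897 and values discount at R = 1.13.
At expiry t=1: V(1,0)=0.0000, V(1,1)=25.0000
(0,0): S=67.0000. Δ = (V_up−V_dn)/(S_up−S_dn) = (25.0000−0.0000)/(81.7400−62.3100) = 1.2867. V = [p*·25.0000 + (1−p*)·0.0000]/1.13 = 15.2579. B = V − Δ·S = -70.9490.
Check: Δ(0,0)·S0 + B(0,0) = 15.2579 = V0.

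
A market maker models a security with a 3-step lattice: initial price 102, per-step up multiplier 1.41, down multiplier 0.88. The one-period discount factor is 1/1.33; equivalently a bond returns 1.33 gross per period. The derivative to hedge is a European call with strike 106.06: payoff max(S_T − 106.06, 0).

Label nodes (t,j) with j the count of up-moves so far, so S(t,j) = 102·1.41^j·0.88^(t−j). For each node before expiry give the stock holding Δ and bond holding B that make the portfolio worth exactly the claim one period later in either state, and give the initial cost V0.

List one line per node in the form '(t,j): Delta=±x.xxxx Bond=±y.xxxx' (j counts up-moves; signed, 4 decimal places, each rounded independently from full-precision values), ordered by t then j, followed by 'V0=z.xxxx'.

(0,0): Delta=0.9913 Bond=-44.1397
(1,0): Delta=0.9128 Bond=-51.6608
(1,1): Delta=1.0000 Bond=-59.9582
(2,0): Delta=0.1269 Bond=-6.6343
(2,1): Delta=1.0000 Bond=-79.7444
(2,2): Delta=1.0000 Bond=-79.7444
V0=56.9721

Under the risk-neutral measure, an up-move has probability p* = (R−d)/(u−d) = 0.8491 and values discount at R = 1.33.
Terminal values V(3,·): V(3,0)=0.0000, V(3,1)=5.3142, V(3,2)=72.3919, V(3,3)=179.8685
(2,0): S=78.9888. Δ = (V_up−V_dn)/(S_up−S_dn) = (5.3142−0.0000)/(111.3742−69.5101) = 0.1269. V = [p*·5.3142 + (1−p*)·0.0000]/1.33 = 3.3925. B = V − Δ·S = -6.6343.
(2,1): S=126.5616. Δ = (V_up−V_dn)/(S_up−S_dn) = (72.3919−5.3142)/(178.4519−111.3742) = 1.0000. V = [p*·72.3919 + (1−p*)·5.3142]/1.33 = 46.8172. B = V − Δ·S = -79.7444.
(2,2): S=202.7862. Δ = (V_up−V_dn)/(S_up−S_dn) = (179.8685−72.3919)/(285.9285−178.4519) = 1.0000. V = [p*·179.8685 + (1−p*)·72.3919]/1.33 = 123.0418. B = V − Δ·S = -79.7444.
(1,0): S=89.7600. Δ = (V_up−V_dn)/(S_up−S_dn) = (46.8172−3.3925)/(126.5616−78.9888) = 0.9128. V = [p*·46.8172 + (1−p*)·3.3925]/1.33 = 30.2726. B = V − Δ·S = -51.6608.
(1,1): S=143.8200. Δ = (V_up−V_dn)/(S_up−S_dn) = (123.0418−46.8172)/(202.7862−126.5616) = 1.0000. V = [p*·123.0418 + (1−p*)·46.8172]/1.33 = 83.8618. B = V − Δ·S = -59.9582.
(0,0): S=102.0000. Δ = (V_up−V_dn)/(S_up−S_dn) = (83.8618−30.2726)/(143.8200−89.7600) = 0.9913. V = [p*·83.8618 + (1−p*)·30.2726]/1.33 = 56.9721. B = V − Δ·S = -44.1397.
Check: Δ(0,0)·S0 + B(0,0) = 56.9721 = V0.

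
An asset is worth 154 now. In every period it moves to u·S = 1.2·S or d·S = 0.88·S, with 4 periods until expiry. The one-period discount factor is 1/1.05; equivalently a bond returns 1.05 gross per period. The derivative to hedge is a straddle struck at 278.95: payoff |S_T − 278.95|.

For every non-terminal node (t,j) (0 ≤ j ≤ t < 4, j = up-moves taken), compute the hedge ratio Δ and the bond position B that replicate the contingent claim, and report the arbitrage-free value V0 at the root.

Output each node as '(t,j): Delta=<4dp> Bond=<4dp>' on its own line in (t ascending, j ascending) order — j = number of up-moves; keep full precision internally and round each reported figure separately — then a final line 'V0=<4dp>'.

No-arbitrage ⇒ martingale measure with p* = (R−d)/(u−d) = 0.5313.
At expiry t=4: V(4,0)=186.5969, V(4,1)=153.0140, V(4,2)=107.2191, V(4,3)=44.7714, V(4,4)=40.3844
  t=3,j=0: stock 104.9467 → up 125.9360 (V=153.0140), down 92.3531 (V=186.5969). Price 160.7200; hedge Δ=-1.0000, bond B=265.6667.
  t=3,j=1: stock 143.1091 → up 171.7309 (V=107.2191), down 125.9360 (V=153.0140). Price 122.5575; hedge Δ=-1.0000, bond B=265.6667.
  t=3,j=2: stock 195.1488 → up 234.1786 (V=44.7714), down 171.7309 (V=107.2191). Price 70.5179; hedge Δ=-1.0000, bond B=265.6667.
  t=3,j=3: stock 266.1120 → up 319.3344 (V=40.3844), down 234.1786 (V=44.7714). Price 40.4198; hedge Δ=-0.0515, bond B=54.1293.
  t=2,j=0: stock 119.2576 → up 143.1091 (V=122.5575), down 104.9467 (V=160.7200). Price 133.7583; hedge Δ=-1.0000, bond B=253.0159.
  t=2,j=1: stock 162.6240 → up 195.1488 (V=70.5179), down 143.1091 (V=122.5575). Price 90.3919; hedge Δ=-1.0000, bond B=253.0159.
  t=2,j=2: stock 221.7600 → up 266.1120 (V=40.4198), down 195.1488 (V=70.5179). Price 51.9317; hedge Δ=-0.4241, bond B=145.9881.
  t=1,j=0: stock 135.5200 → up 162.6240 (V=90.3919), down 119.2576 (V=133.7583). Price 105.4475; hedge Δ=-1.0000, bond B=240.9675.
  t=1,j=1: stock 184.8000 → up 221.7600 (V=51.9317), down 162.6240 (V=90.3919). Price 66.6285; hedge Δ=-0.6504, bond B=186.8165.
  t=0,j=0: stock 154.0000 → up 184.8000 (V=66.6285), down 135.5200 (V=105.4475). Price 80.7856; hedge Δ=-0.7877, bond B=202.0950.
Root portfolio cost Δ·154+B reproduces V0=80.7856.

(0,0): Delta=-0.7877 Bond=202.0950
(1,0): Delta=-1.0000 Bond=240.9675
(1,1): Delta=-0.6504 Bond=186.8165
(2,0): Delta=-1.0000 Bond=253.0159
(2,1): Delta=-1.0000 Bond=253.0159
(2,2): Delta=-0.4241 Bond=145.9881
(3,0): Delta=-1.0000 Bond=265.6667
(3,1): Delta=-1.0000 Bond=265.6667
(3,2): Delta=-1.0000 Bond=265.6667
(3,3): Delta=-0.0515 Bond=54.1293
V0=80.7856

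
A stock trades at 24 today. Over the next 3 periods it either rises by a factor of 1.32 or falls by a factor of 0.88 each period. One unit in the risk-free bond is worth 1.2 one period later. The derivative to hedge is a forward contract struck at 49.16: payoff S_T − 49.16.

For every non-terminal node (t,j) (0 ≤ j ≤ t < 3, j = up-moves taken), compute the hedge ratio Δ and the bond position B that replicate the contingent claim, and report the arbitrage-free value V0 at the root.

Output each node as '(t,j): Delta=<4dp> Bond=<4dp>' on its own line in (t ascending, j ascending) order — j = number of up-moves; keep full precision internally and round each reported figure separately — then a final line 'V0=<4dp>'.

(0,0): Delta=1.0000 Bond=-28.4491
(1,0): Delta=1.0000 Bond=-34.1389
(1,1): Delta=1.0000 Bond=-34.1389
(2,0): Delta=1.0000 Bond=-40.9667
(2,1): Delta=1.0000 Bond=-40.9667
(2,2): Delta=1.0000 Bond=-40.9667
V0=-4.4491

No-arbitrage ⇒ martingale measure with p* = (R−d)/(u−d) = 0.7273.
Terminal values V(3,·): V(3,0)=-32.8047, V(3,1)=-24.6270, V(3,2)=-12.3605, V(3,3)=6.0392
  t=2,j=0: stock 18.5856 → up 24.5330 (V=-24.6270), down 16.3553 (V=-32.8047). Price -22.3811; hedge Δ=1.0000, bond B=-40.9667.
  t=2,j=1: stock 27.8784 → up 36.7995 (V=-12.3605), down 24.5330 (V=-24.6270). Price -13.0883; hedge Δ=1.0000, bond B=-40.9667.
  t=2,j=2: stock 41.8176 → up 55.1992 (V=6.0392), down 36.7995 (V=-12.3605). Price 0.8509; hedge Δ=1.0000, bond B=-40.9667.
  t=1,j=0: stock 21.1200 → up 27.8784 (V=-13.0883), down 18.5856 (V=-22.3811). Price -13.0189; hedge Δ=1.0000, bond B=-34.1389.
  t=1,j=1: stock 31.6800 → up 41.8176 (V=0.8509), down 27.8784 (V=-13.0883). Price -2.4589; hedge Δ=1.0000, bond B=-34.1389.
  t=0,j=0: stock 24.0000 → up 31.6800 (V=-2.4589), down 21.1200 (V=-13.0189). Price -4.4491; hedge Δ=1.0000, bond B=-28.4491.
Check: Δ(0,0)·S0 + B(0,0) = -4.4491 = V0.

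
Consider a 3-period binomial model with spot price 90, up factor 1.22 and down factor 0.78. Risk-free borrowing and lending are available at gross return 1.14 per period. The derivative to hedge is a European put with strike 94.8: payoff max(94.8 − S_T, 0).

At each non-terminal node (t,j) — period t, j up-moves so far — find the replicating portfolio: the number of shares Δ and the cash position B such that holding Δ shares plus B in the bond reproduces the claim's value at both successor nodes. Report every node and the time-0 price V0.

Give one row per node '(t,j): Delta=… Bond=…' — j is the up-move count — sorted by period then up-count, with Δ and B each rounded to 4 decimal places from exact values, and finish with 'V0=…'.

Since d<R<u, set p* = (R−d)/(u−d) = 0.8182; price each node as the discounted p*-expectation of its children.
Payoff layer (t=3): V(3,0)=52.0903, V(3,1)=27.9977, V(3,2)=0.0000, V(3,3)=0.0000
  t=2,j=0: stock 54.7560 → up 66.8023 (V=27.9977), down 42.7097 (V=52.0903). Price 28.4019; hedge Δ=-1.0000, bond B=83.1579.
  t=2,j=1: stock 85.6440 → up 104.4857 (V=0.0000), down 66.8023 (V=27.9977). Price 4.4653; hedge Δ=-0.7430, bond B=68.0964.
  t=2,j=2: stock 133.9560 → up 163.4263 (V=0.0000), down 104.4857 (V=0.0000). Price 0.0000; hedge Δ=0.0000, bond B=0.0000.
  t=1,j=0: stock 70.2000 → up 85.6440 (V=4.4653), down 54.7560 (V=28.4019). Price 7.7346; hedge Δ=-0.7749, bond B=62.1359.
  t=1,j=1: stock 109.8000 → up 133.9560 (V=0.0000), down 85.6440 (V=4.4653). Price 0.7122; hedge Δ=-0.0924, bond B=10.8607.
  t=0,j=0: stock 90.0000 → up 109.8000 (V=0.7122), down 70.2000 (V=7.7346). Price 1.7447; hedge Δ=-0.1773, bond B=17.7048.
The time-0 hedge costs 1.7447, which is the no-arbitrage price.

(0,0): Delta=-0.1773 Bond=17.7048
(1,0): Delta=-0.7749 Bond=62.1359
(1,1): Delta=-0.0924 Bond=10.8607
(2,0): Delta=-1.0000 Bond=83.1579
(2,1): Delta=-0.7430 Bond=68.0964
(2,2): Delta=0.0000 Bond=0.0000
V0=1.7447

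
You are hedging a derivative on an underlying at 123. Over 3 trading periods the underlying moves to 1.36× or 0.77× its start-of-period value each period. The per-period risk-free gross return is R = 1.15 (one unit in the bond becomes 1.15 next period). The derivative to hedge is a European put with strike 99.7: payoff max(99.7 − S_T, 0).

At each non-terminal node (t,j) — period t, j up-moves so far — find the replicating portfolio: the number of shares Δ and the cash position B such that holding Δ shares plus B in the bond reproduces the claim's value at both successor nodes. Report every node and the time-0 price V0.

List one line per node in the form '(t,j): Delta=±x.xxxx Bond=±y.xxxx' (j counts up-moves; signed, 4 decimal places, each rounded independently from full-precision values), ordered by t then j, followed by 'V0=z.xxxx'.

Since d<R<u, set p* = (R−d)/(u−d) = 0.6441; price each node as the discounted p*-expectation of its children.
Terminal payoffs: V(3,0)=43.5464, V(3,1)=0.5197, V(3,2)=0.0000, V(3,3)=0.0000
Node (2,0) S=72.9267: V=(p*·0.5197+(1−p*)·43.5464)/1.15=13.7690; Δ=(0.5197−43.5464)/(99.1803−56.1536)=-1.0000; B=V−Δ·S=86.6957
Node (2,1) S=128.8056: V=(p*·0.0000+(1−p*)·0.5197)/1.15=0.1608; Δ=(0.0000−0.5197)/(175.1756−99.1803)=-0.0068; B=V−Δ·S=1.0417
Node (2,2) S=227.5008: V=(p*·0.0000+(1−p*)·0.0000)/1.15=0.0000; Δ=(0.0000−0.0000)/(309.4011−175.1756)=0.0000; B=V−Δ·S=0.0000
Node (1,0) S=94.7100: V=(p*·0.1608+(1−p*)·13.7690)/1.15=4.3517; Δ=(0.1608−13.7690)/(128.8056−72.9267)=-0.2435; B=V−Δ·S=27.4162
Node (1,1) S=167.2800: V=(p*·0.0000+(1−p*)·0.1608)/1.15=0.0498; Δ=(0.0000−0.1608)/(227.5008−128.8056)=-0.0016; B=V−Δ·S=0.3224
Node (0,0) S=123.0000: V=(p*·0.0498+(1−p*)·4.3517)/1.15=1.3747; Δ=(0.0498−4.3517)/(167.2800−94.7100)=-0.0593; B=V−Δ·S=8.6661
Self-financing check: at every node Δ·S+B equals the discounted successor values.

(0,0): Delta=-0.0593 Bond=8.6661
(1,0): Delta=-0.2435 Bond=27.4162
(1,1): Delta=-0.0016 Bond=0.3224
(2,0): Delta=-1.0000 Bond=86.6957
(2,1): Delta=-0.0068 Bond=1.0417
(2,2): Delta=0.0000 Bond=0.0000
V0=1.3747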